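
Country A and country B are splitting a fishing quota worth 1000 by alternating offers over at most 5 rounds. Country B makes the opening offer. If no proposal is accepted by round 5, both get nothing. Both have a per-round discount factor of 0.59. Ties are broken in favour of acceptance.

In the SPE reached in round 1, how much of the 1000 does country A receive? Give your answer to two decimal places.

By backward induction:
Round 5 (country B proposes): country A will accept anything ≥ 0, so country B offers 0 and keeps 1000.
Round 4 (country A proposes): country B can get 1000 next round, worth 0.59 × 1000 = 590 now; country A offers that and keeps 410.
Round 3 (country B proposes): country A can get 410 next round, worth 0.59 × 410 = 241.9 now. Country B offers 241.9 and keeps 1000 − 241.9 = 758.1.
Round 2 (country A proposes): country B can get 758.1 next round, worth 0.59 × 758.1 = 447.279 now. Country A offers 447.279 and keeps 1000 − 447.279 = 552.721.
Round 1 (country B proposes): country A can get 552.721 next round, worth 0.59 × 552.721 = 326.10539 now. Country B offers 326.10539 and keeps 1000 − 326.10539 = 673.89461.

326.11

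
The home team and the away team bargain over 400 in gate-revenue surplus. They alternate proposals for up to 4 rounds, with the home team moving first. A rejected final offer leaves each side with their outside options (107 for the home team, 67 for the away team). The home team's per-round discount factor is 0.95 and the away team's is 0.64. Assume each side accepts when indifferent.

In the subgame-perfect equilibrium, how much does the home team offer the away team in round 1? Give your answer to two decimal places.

By backward induction:
Round 4 (the away team proposes): the home team gets 107 if talks fail, so the away team offers 107 and keeps 293.
Round 3 (the home team proposes): the away team can get 293 next round, worth 0.64 × 293 = 187.52 now; the home team offers that and keeps 212.48.
Round 2 (the away team proposes): the home team can get 212.48 next round, worth 0.95 × 212.48 = 201.856 now. The away team offers 201.856 and keeps 400 − 201.856 = 198.144.
Round 1 (the home team proposes): the away team can get 198.144 next round, worth 0.64 × 198.144 = 126.81216 now; the home team offers that and keeps 273.18784.

126.81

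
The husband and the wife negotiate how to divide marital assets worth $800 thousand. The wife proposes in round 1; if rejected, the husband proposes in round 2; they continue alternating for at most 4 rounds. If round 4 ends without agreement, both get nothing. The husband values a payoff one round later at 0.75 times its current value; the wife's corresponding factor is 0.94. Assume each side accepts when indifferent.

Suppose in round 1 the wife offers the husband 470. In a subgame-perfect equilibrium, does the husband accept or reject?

Accept

Work out the husband's continuation value if the offer is rejected.
Round 4 (the husband proposes): rejection yields 0 for the wife; the husband offers 0 and keeps 800.
Round 3 (the wife proposes): the husband can get 800 next round, worth 0.75 × 800 = 600 now. The wife offers 600 and keeps 800 − 600 = 200.
Round 2 (the husband proposes): the wife can get 200 next round, worth 0.94 × 200 = 188 now; the husband offers that and keeps 612.
So by rejecting in round 1, the husband gets 612 next round, worth 0.75 × 612 = 459 now.
Offer 470 ≥ 459, so the husband accepts.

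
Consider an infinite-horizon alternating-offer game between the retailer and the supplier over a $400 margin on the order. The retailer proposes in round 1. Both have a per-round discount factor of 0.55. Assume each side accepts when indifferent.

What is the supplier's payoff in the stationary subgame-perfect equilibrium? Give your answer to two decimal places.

In a stationary SPE each proposer offers the other exactly their discounted continuation value.
If the retailer keeps x when proposing and the supplier keeps y when proposing, then x = 400 − 0.55y and y = 400 − 0.55x.
Solving: x = 400(1 − 0.55) / (1 − 0.55·0.55) = 180 / 0.6975 ≈ 258.0645.
The supplier gets 400 − 258.0645 ≈ 141.9355.

141.94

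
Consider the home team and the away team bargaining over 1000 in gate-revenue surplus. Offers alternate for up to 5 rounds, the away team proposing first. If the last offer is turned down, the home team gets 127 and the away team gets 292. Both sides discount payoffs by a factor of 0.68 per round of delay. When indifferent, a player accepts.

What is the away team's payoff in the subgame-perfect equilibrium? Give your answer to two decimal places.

By backward induction:
Round 5 (the away team proposes): the home team gets 127 if talks fail, so the away team offers 127 and keeps 873.
Round 4 (the home team proposes): the away team can get 873 next round, worth 0.68 × 873 = 593.64 now, so the home team offers 593.64, keeping 406.36.
Round 3 (the away team proposes): the home team can get 406.36 next round, worth 0.68 × 406.36 = 276.3248 now, so the away team offers 276.3248, keeping 723.6752.
Round 2 (the home team proposes): the away team can get 723.6752 next round, worth 0.68 × 723.6752 = 492.099136 now, so the home team offers 492.099136, keeping 507.900864.
Round 1 (the away team proposes): the home team can get 507.900864 next round, worth 0.68 × 507.900864 = 345.37258752 now. The away team offers 345.37258752 and keeps 1000 − 345.37258752 = 654.62741248.

654.63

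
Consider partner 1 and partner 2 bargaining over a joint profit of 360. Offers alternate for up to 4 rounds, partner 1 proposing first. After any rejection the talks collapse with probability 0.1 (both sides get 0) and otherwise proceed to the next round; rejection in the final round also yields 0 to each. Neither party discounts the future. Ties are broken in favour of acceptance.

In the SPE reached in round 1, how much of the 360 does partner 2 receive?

Round 4 (partner 2 proposes): partner 1 will accept anything ≥ 0, so partner 2 offers 0 and keeps 360.
Round 3 (partner 1 proposes): rejecting gives partner 2 an expected 0.9 × 360 = 324; partner 1 offers that and keeps 36.
Round 2 (partner 2 proposes): rejecting gives partner 1 an expected 0.9 × 36 = 32.4. Partner 2 offers 32.4 and keeps 360 − 32.4 = 327.6.
Round 1 (partner 1 proposes): rejecting gives partner 2 an expected 0.9 × 327.6 = 294.84, so partner 1 offers 294.84, keeping 65.16.

294.84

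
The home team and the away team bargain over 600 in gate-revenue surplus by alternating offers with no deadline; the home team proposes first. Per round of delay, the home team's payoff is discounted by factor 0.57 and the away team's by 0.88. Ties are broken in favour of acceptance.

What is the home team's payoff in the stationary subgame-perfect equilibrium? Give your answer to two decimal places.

Let x be the home team's share when the home team proposes and y be the away team's share when the away team proposes.
The away team accepts iff offered ≥ 0.88·y, so x = 600 − 0.88y. Symmetrically y = 600 − 0.57x.
Substituting: x = 600 − 0.88(600 − 0.57x), giving x(1 − 0.57·0.88) = 600(1 − 0.88).
So x = 600 × 0.12 / 0.4984 ≈ 144.4623, and the away team receives 600 − x ≈ 455.5377.

144.46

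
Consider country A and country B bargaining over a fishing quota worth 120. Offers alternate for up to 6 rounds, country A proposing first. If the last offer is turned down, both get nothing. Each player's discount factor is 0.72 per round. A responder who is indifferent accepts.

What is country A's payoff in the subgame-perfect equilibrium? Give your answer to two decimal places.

60.05

Round 6 (country B proposes): rejection yields 0 for country A; country B offers 0 and keeps 120.
Round 5 (country A proposes): country B can get 120 next round, worth 0.72 × 120 = 86.4 now; country A offers that and keeps 33.6.
Round 4 (country B proposes): country A can get 33.6 next round, worth 0.72 × 33.6 = 24.192 now, so country B offers 24.192, keeping 95.808.
Round 3 (country A proposes): country B can get 95.808 next round, worth 0.72 × 95.808 = 68.98176 now, so country A offers 68.98176, keeping 51.01824.
Round 2 (country B proposes): country A can get 51.01824 next round, worth 0.72 × 51.01824 = 36.7331328 now. Country B offers 36.7331328 and keeps 120 − 36.7331328 = 83.2668672.
Round 1 (country A proposes): country B can get 83.2668672 next round, worth 0.72 × 83.2668672 = 59.952144384 now, so country A offers 59.952144384, keeping 60.047855616.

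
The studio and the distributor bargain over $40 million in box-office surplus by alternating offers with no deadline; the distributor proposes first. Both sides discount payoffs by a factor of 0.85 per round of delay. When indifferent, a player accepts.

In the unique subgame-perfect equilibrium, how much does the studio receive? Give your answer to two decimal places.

In a stationary SPE each proposer offers the other exactly their discounted continuation value.
If the distributor keeps x when proposing and the studio keeps y when proposing, then x = 40 − 0.85y and y = 40 − 0.85x.
Solving: x = 40(1 − 0.85) / (1 − 0.85·0.85) = 6 / 0.2775 ≈ 21.6216.
The studio gets 40 − 21.6216 ≈ 18.3784.

18.38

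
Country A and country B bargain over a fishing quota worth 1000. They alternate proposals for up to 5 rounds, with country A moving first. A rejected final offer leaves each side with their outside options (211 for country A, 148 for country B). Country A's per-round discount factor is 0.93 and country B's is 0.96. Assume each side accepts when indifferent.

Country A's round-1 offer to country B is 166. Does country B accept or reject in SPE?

Reject

Work out country B's continuation value if the offer is rejected.
Round 5 (country A proposes): country B gets 148 if talks fail, so country A offers 148 and keeps 852.
Round 4 (country B proposes): country A can get 852 next round, worth 0.93 × 852 = 792.36 now, so country B offers 792.36, keeping 207.64.
Round 3 (country A proposes): country B can get 207.64 next round, worth 0.96 × 207.64 = 199.3344 now; country A offers that and keeps 800.6656.
Round 2 (country B proposes): country A can get 800.6656 next round, worth 0.93 × 800.6656 = 744.619008 now, so country B offers 744.619008, keeping 255.380992.
So by rejecting in round 1, country B gets 255.380992 next round, worth 0.96 × 255.380992 = 245.16575232 now.
Offer 166 < 245.16575232, so country B rejects.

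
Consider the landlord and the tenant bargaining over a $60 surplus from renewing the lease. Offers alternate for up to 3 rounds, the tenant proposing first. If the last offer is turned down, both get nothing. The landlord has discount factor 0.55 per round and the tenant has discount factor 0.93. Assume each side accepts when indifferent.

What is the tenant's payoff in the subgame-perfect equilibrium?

Work backward from the last round.
Round 3 (the tenant proposes): the landlord will accept anything ≥ 0, so the tenant offers 0 and keeps 60.
Round 2 (the landlord proposes): the tenant can get 60 next round, worth 0.93 × 60 = 55.8 now; the landlord offers that and keeps 4.2.
Round 1 (the tenant proposes): the landlord can get 4.2 next round, worth 0.55 × 4.2 = 2.31 now. The tenant offers 2.31 and keeps 60 − 2.31 = 57.69.

57.69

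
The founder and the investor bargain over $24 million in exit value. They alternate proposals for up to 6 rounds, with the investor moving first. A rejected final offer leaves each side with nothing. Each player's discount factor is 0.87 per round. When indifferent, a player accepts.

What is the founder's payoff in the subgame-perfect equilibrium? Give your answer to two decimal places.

Solve by backward induction from round 6.
Round 6 (the founder proposes): rejection yields 0 for the investor; the founder offers 0 and keeps 24.
Round 5 (the investor proposes): the founder can get 24 next round, worth 0.87 × 24 = 20.88 now, so the investor offers 20.88, keeping 3.12.
Round 4 (the founder proposes): the investor can get 3.12 next round, worth 0.87 × 3.12 = 2.7144 now; the founder offers that and keeps 21.2856.
Round 3 (the investor proposes): the founder can get 21.2856 next round, worth 0.87 × 21.2856 = 18.518472 now, so the investor offers 18.518472, keeping 5.481528.
Round 2 (the founder proposes): the investor can get 5.481528 next round, worth 0.87 × 5.481528 = 4.76892936 now. The founder offers 4.76892936 and keeps 24 − 4.76892936 = 19.23107064.
Round 1 (the investor proposes): the founder can get 19.23107064 next round, worth 0.87 × 19.23107064 = 16.7310314568 now; the investor offers that and keeps 7.2689685432.

16.73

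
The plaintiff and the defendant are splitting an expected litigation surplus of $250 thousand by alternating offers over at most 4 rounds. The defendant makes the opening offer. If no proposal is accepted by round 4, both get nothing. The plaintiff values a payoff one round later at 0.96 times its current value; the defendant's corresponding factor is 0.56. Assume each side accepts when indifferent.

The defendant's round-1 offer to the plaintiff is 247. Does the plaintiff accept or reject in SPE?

Accept

Round 4 (the plaintiff proposes): the defendant will accept anything ≥ 0, so the plaintiff offers 0 and keeps 250.
Round 3 (the defendant proposes): the plaintiff can get 250 next round, worth 0.96 × 250 = 240 now. The defendant offers 240 and keeps 250 − 240 = 10.
Round 2 (the plaintiff proposes): the defendant can get 10 next round, worth 0.56 × 10 = 5.6 now. The plaintiff offers 5.6 and keeps 250 − 5.6 = 244.4.
So by rejecting in round 1, the plaintiff gets 244.4 next round, worth 0.96 × 244.4 = 234.624 now.
Offer 247 ≥ 234.624, so the plaintiff accepts.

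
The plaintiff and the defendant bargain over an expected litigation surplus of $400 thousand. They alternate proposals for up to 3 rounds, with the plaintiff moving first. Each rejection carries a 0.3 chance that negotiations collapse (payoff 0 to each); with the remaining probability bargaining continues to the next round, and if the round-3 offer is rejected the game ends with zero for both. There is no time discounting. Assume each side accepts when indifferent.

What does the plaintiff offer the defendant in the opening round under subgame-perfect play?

Round 3 (the plaintiff proposes): rejection yields 0 for the defendant; the plaintiff offers 0 and keeps 400.
Round 2 (the defendant proposes): rejecting gives the plaintiff an expected 0.7 × 400 = 280. The defendant offers 280 and keeps 400 − 280 = 120.
Round 1 (the plaintiff proposes): rejecting gives the defendant an expected 0.7 × 120 = 84; the plaintiff offers that and keeps 316.

84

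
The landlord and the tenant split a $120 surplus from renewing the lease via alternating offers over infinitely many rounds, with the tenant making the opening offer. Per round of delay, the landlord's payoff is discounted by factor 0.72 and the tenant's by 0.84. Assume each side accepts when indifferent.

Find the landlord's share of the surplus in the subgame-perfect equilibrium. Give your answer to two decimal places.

Let x be the tenant's share when the tenant proposes and y be the landlord's share when the landlord proposes.
The landlord accepts iff offered ≥ 0.72·y, so x = 120 − 0.72y. Symmetrically y = 120 − 0.84x.
Substituting: x = 120 − 0.72(120 − 0.84x), giving x(1 − 0.84·0.72) = 120(1 − 0.72).
So x = 120 × 0.28 / 0.3952 ≈ 85.0202, and the landlord receives 120 − x ≈ 34.9798.

34.98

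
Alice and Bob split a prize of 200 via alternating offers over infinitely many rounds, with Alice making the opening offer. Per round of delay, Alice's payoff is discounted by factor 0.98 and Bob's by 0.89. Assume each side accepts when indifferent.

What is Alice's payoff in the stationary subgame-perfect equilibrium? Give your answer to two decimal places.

When Alice proposes, Bob accepts any offer worth at least 0.89 times what Bob would get by proposing next round; and vice versa.
This gives x = 200 − 0.89y and y = 200 − 0.98x, where x and y are each side's share when it proposes.
Hence (1 − 0.89·0.98)x = 200(1 − 0.89), i.e. 0.1278·x = 22.
x ≈ 172.1440; Bob's share is 200 − x ≈ 27.8560.

172.14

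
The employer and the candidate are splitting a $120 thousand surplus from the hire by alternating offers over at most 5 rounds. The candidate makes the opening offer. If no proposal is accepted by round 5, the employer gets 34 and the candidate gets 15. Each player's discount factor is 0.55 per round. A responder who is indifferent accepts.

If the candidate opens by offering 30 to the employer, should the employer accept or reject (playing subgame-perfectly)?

Reject

Work out the employer's continuation value if the offer is rejected.
Round 5 (the candidate proposes): the employer gets 34 if talks fail, so the candidate offers 34 and keeps 86.
Round 4 (the employer proposes): the candidate can get 86 next round, worth 0.55 × 86 = 47.3 now. The employer offers 47.3 and keeps 120 − 47.3 = 72.7.
Round 3 (the candidate proposes): the employer can get 72.7 next round, worth 0.55 × 72.7 = 39.985 now, so the candidate offers 39.985, keeping 80.015.
Round 2 (the employer proposes): the candidate can get 80.015 next round, worth 0.55 × 80.015 = 44.00825 now, so the employer offers 44.00825, keeping 75.99175.
So by rejecting in round 1, the employer gets 75.99175 next round, worth 0.55 × 75.99175 = 41.7954625 now.
Offer 30 < 41.7954625, so the employer rejects.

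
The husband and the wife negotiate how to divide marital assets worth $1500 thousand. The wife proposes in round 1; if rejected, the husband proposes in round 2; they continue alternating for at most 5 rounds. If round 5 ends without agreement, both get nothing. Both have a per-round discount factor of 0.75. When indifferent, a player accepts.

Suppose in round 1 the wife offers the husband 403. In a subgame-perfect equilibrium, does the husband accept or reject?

Round 5 (the wife proposes): rejection yields 0 for the husband; the wife offers 0 and keeps 1500.
Round 4 (the husband proposes): the wife can get 1500 next round, worth 0.75 × 1500 = 1125 now. The husband offers 1125 and keeps 1500 − 1125 = 375.
Round 3 (the wife proposes): the husband can get 375 next round, worth 0.75 × 375 = 281.25 now. The wife offers 281.25 and keeps 1500 − 281.25 = 1218.75.
Round 2 (the husband proposes): the wife can get 1218.75 next round, worth 0.75 × 1218.75 = 914.0625 now. The husband offers 914.0625 and keeps 1500 − 914.0625 = 585.9375.
So by rejecting in round 1, the husband gets 585.9375 next round, worth 0.75 × 585.9375 = 439.453125 now.
Offer 403 < 439.453125, so the husband rejects.

Reject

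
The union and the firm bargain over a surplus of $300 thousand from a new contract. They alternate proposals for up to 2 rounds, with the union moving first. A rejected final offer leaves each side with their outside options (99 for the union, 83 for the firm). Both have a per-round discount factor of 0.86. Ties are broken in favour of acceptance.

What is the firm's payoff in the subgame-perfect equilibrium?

172.86

Round 2 (the firm proposes): the union gets 99 if talks fail, so the firm offers 99 and keeps 201.
Round 1 (the union proposes): the firm can get 201 next round, worth 0.86 × 201 = 172.86 now, so the union offers 172.86, keeping 127.14.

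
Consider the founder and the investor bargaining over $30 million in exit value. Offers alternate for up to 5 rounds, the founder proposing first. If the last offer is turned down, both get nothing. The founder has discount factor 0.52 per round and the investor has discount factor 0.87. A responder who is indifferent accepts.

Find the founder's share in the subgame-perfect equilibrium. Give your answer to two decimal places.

Round 5 (the founder proposes): rejection yields 0 for the investor; the founder offers 0 and keeps 30.
Round 4 (the investor proposes): the founder can get 30 next round, worth 0.52 × 30 = 15.6 now, so the investor offers 15.6, keeping 14.4.
Round 3 (the founder proposes): the investor can get 14.4 next round, worth 0.87 × 14.4 = 12.528 now, so the founder offers 12.528, keeping 17.472.
Round 2 (the investor proposes): the founder can get 17.472 next round, worth 0.52 × 17.472 = 9.08544 now; the investor offers that and keeps 20.91456.
Round 1 (the founder proposes): the investor can get 20.91456 next round, worth 0.87 × 20.91456 = 18.1956672 now. The founder offers 18.1956672 and keeps 30 − 18.1956672 = 11.8043328.

11.80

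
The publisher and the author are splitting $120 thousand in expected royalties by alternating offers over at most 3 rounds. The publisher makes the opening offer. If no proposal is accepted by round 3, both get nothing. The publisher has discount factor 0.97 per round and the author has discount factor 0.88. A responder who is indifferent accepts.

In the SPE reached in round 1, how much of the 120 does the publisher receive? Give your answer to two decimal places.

Round 3 (the publisher proposes): rejection yields 0 for the author; the publisher offers 0 and keeps 120.
Round 2 (the author proposes): the publisher can get 120 next round, worth 0.97 × 120 = 116.4 now. The author offers 116.4 and keeps 120 − 116.4 = 3.6.
Round 1 (the publisher proposes): the author can get 3.6 next round, worth 0.88 × 3.6 = 3.168 now, so the publisher offers 3.168, keeping 116.832.

116.83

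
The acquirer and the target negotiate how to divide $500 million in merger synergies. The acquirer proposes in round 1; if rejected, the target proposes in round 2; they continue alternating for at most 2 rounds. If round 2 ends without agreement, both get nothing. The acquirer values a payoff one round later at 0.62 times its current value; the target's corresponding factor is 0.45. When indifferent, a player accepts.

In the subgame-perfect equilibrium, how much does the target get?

Round 2 (the target proposes): rejection yields 0 for the acquirer; the target offers 0 and keeps 500.
Round 1 (the acquirer proposes): the target can get 500 next round, worth 0.45 × 500 = 225 now, so the acquirer offers 225, keeping 275.

225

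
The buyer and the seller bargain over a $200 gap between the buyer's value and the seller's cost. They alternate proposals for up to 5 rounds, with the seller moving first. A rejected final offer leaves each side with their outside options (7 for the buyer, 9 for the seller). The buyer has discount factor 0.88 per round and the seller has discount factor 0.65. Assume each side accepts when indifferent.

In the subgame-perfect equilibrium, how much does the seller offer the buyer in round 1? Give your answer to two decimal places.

Round 5 (the seller proposes): the buyer gets 7 if talks fail, so the seller offers 7 and keeps 193.
Round 4 (the buyer proposes): the seller can get 193 next round, worth 0.65 × 193 = 125.45 now. The buyer offers 125.45 and keeps 200 − 125.45 = 74.55.
Round 3 (the seller proposes): the buyer can get 74.55 next round, worth 0.88 × 74.55 = 65.604 now; the seller offers that and keeps 134.396.
Round 2 (the buyer proposes): the seller can get 134.396 next round, worth 0.65 × 134.396 = 87.3574 now; the buyer offers that and keeps 112.6426.
Round 1 (the seller proposes): the buyer can get 112.6426 next round, worth 0.88 × 112.6426 = 99.125488 now, so the seller offers 99.125488, keeping 100.874512.

99.13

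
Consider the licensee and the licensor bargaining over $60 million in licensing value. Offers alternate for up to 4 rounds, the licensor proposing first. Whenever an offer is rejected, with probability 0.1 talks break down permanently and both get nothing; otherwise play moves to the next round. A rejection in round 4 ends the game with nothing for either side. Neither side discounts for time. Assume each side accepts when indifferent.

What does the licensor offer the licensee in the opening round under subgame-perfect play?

49.14

By backward induction:
Round 4 (the licensee proposes): the licensor will accept anything ≥ 0, so the licensee offers 0 and keeps 60.
Round 3 (the licensor proposes): rejecting gives the licensee an expected 0.9 × 60 = 54. The licensor offers 54 and keeps 60 − 54 = 6.
Round 2 (the licensee proposes): rejecting gives the licensor an expected 0.9 × 6 = 5.4, so the licensee offers 5.4, keeping 54.6.
Round 1 (the licensor proposes): rejecting gives the licensee an expected 0.9 × 54.6 = 49.14, so the licensor offers 49.14, keeping 10.86.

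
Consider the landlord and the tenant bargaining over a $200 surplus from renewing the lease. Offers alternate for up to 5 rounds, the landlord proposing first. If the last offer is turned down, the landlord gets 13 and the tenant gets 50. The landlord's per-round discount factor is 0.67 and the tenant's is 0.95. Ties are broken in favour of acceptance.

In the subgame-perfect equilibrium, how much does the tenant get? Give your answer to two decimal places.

122.87

Work backward from the last round.
Round 5 (the landlord proposes): the tenant gets 50 if talks fail, so the landlord offers 50 and keeps 150.
Round 4 (the tenant proposes): the landlord can get 150 next round, worth 0.67 × 150 = 100.5 now, so the tenant offers 100.5, keeping 99.5.
Round 3 (the landlord proposes): the tenant can get 99.5 next round, worth 0.95 × 99.5 = 94.525 now, so the landlord offers 94.525, keeping 105.475.
Round 2 (the tenant proposes): the landlord can get 105.475 next round, worth 0.67 × 105.475 = 70.66825 now, so the tenant offers 70.66825, keeping 129.33175.
Round 1 (the landlord proposes): the tenant can get 129.33175 next round, worth 0.95 × 129.33175 = 122.8651625 now. The landlord offers 122.8651625 and keeps 200 − 122.8651625 = 77.1348375.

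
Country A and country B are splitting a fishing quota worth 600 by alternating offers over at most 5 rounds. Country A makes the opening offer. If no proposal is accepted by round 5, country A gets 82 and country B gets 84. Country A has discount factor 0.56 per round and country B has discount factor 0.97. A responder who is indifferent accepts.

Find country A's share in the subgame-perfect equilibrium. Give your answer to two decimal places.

By backward induction:
Round 5 (country A proposes): country B gets 84 if talks fail, so country A offers 84 and keeps 516.
Round 4 (country B proposes): country A can get 516 next round, worth 0.56 × 516 = 288.96 now, so country B offers 288.96, keeping 311.04.
Round 3 (country A proposes): country B can get 311.04 next round, worth 0.97 × 311.04 = 301.7088 now; country A offers that and keeps 298.2912.
Round 2 (country B proposes): country A can get 298.2912 next round, worth 0.56 × 298.2912 = 167.043072 now, so country B offers 167.043072, keeping 432.956928.
Round 1 (country A proposes): country B can get 432.956928 next round, worth 0.97 × 432.956928 = 419.96822016 now; country A offers that and keeps 180.03177984.

180.03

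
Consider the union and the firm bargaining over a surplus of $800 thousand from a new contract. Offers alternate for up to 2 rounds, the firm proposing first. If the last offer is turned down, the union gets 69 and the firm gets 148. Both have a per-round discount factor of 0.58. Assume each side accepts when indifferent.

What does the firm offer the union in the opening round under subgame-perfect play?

Round 2 (the union proposes): the firm gets 148 if talks fail, so the union offers 148 and keeps 652.
Round 1 (the firm proposes): the union can get 652 next round, worth 0.58 × 652 = 378.16 now. The firm offers 378.16 and keeps 800 − 378.16 = 421.84.

378.16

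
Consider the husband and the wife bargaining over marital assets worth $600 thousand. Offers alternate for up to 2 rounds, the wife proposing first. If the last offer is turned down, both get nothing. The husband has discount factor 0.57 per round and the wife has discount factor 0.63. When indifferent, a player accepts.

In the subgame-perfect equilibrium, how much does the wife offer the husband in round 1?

342

Solve by backward induction from round 2.
Round 2 (the husband proposes): the wife will accept anything ≥ 0, so the husband offers 0 and keeps 600.
Round 1 (the wife proposes): the husband can get 600 next round, worth 0.57 × 600 = 342 now. The wife offers 342 and keeps 600 − 342 = 258.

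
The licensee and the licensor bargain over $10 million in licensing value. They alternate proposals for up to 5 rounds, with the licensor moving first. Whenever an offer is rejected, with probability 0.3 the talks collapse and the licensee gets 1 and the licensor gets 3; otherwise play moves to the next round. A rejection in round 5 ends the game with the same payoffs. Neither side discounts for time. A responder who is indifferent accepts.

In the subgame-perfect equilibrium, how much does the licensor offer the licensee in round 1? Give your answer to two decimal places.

Round 5 (the licensor proposes): the licensee gets 1 if talks fail, so the licensor offers 1 and keeps 9.
Round 4 (the licensee proposes): rejecting gives the licensor an expected 0.7 × 9 + 0.3 × 3 = 7.2; the licensee offers that and keeps 2.8.
Round 3 (the licensor proposes): rejecting gives the licensee an expected 0.7 × 2.8 + 0.3 × 1 = 2.26, so the licensor offers 2.26, keeping 7.74.
Round 2 (the licensee proposes): rejecting gives the licensor an expected 0.7 × 7.74 + 0.3 × 3 = 6.318, so the licensee offers 6.318, keeping 3.682.
Round 1 (the licensor proposes): rejecting gives the licensee an expected 0.7 × 3.682 + 0.3 × 1 = 2.8774; the licensor offers that and keeps 7.1226.

2.88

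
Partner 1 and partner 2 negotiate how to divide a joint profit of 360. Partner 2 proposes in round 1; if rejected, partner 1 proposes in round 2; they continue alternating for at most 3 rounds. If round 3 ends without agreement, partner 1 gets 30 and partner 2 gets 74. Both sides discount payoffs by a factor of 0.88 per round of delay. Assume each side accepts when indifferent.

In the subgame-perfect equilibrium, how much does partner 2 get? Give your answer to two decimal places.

298.75

Round 3 (partner 2 proposes): partner 1 gets 30 if talks fail, so partner 2 offers 30 and keeps 330.
Round 2 (partner 1 proposes): partner 2 can get 330 next round, worth 0.88 × 330 = 290.4 now, so partner 1 offers 290.4, keeping 69.6.
Round 1 (partner 2 proposes): partner 1 can get 69.6 next round, worth 0.88 × 69.6 = 61.248 now; partner 2 offers that and keeps 298.752.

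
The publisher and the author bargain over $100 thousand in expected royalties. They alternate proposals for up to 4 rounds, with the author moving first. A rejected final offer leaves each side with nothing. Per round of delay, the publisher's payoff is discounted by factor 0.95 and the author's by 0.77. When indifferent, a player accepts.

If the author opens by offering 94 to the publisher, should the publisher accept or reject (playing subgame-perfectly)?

Accept

Round 4 (the publisher proposes): rejection yields 0 for the author; the publisher offers 0 and keeps 100.
Round 3 (the author proposes): the publisher can get 100 next round, worth 0.95 × 100 = 95 now. The author offers 95 and keeps 100 − 95 = 5.
Round 2 (the publisher proposes): the author can get 5 next round, worth 0.77 × 5 = 3.85 now, so the publisher offers 3.85, keeping 96.15.
So by rejecting in round 1, the publisher gets 96.15 next round, worth 0.95 × 96.15 = 91.3425 now.
Offer 94 ≥ 91.3425, so the publisher accepts.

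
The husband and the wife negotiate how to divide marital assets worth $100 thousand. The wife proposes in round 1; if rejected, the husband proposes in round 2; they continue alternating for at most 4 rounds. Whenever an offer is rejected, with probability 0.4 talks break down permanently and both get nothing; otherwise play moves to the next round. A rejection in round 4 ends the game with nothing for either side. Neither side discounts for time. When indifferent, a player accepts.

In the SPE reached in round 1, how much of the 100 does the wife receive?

54.4

Round 4 (the husband proposes): the wife will accept anything ≥ 0, so the husband offers 0 and keeps 100.
Round 3 (the wife proposes): rejecting gives the husband an expected 0.6 × 100 = 60, so the wife offers 60, keeping 40.
Round 2 (the husband proposes): rejecting gives the wife an expected 0.6 × 40 = 24. The husband offers 24 and keeps 100 − 24 = 76.
Round 1 (the wife proposes): rejecting gives the husband an expected 0.6 × 76 = 45.6. The wife offers 45.6 and keeps 100 − 45.6 = 54.4.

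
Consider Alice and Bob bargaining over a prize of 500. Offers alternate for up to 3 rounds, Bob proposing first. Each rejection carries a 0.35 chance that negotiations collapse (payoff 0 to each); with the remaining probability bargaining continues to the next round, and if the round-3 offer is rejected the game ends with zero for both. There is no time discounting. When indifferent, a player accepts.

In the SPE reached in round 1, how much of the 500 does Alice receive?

Round 3 (Bob proposes): Alice will accept anything ≥ 0, so Bob offers 0 and keeps 500.
Round 2 (Alice proposes): rejecting gives Bob an expected 0.65 × 500 = 325; Alice offers that and keeps 175.
Round 1 (Bob proposes): rejecting gives Alice an expected 0.65 × 175 = 113.75; Bob offers that and keeps 386.25.

113.75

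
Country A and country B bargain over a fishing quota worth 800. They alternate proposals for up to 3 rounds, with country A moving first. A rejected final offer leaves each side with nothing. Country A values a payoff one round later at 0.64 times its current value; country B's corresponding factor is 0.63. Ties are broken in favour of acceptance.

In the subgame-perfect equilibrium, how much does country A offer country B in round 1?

181.44

Work backward from the last round.
Round 3 (country A proposes): rejection yields 0 for country B; country A offers 0 and keeps 800.
Round 2 (country B proposes): country A can get 800 next round, worth 0.64 × 800 = 512 now; country B offers that and keeps 288.
Round 1 (country A proposes): country B can get 288 next round, worth 0.63 × 288 = 181.44 now; country A offers that and keeps 618.56.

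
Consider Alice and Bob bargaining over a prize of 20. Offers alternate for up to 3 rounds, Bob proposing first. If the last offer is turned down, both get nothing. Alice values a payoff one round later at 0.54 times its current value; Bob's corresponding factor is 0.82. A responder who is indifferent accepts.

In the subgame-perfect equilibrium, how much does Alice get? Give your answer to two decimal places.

Round 3 (Bob proposes): Alice will accept anything ≥ 0, so Bob offers 0 and keeps 20.
Round 2 (Alice proposes): Bob can get 20 next round, worth 0.82 × 20 = 16.4 now, so Alice offers 16.4, keeping 3.6.
Round 1 (Bob proposes): Alice can get 3.6 next round, worth 0.54 × 3.6 = 1.944 now, so Bob offers 1.944, keeping 18.056.

1.94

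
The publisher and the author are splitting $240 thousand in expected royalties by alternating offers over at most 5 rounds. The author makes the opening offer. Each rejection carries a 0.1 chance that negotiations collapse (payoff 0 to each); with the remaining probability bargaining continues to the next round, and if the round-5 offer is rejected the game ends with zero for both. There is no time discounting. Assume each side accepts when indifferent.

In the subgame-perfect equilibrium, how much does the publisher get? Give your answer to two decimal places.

By backward induction:
Round 5 (the author proposes): the publisher will accept anything ≥ 0, so the author offers 0 and keeps 240.
Round 4 (the publisher proposes): rejecting gives the author an expected 0.9 × 240 = 216; the publisher offers that and keeps 24.
Round 3 (the author proposes): rejecting gives the publisher an expected 0.9 × 24 = 21.6; the author offers that and keeps 218.4.
Round 2 (the publisher proposes): rejecting gives the author an expected 0.9 × 218.4 = 196.56; the publisher offers that and keeps 43.44.
Round 1 (the author proposes): rejecting gives the publisher an expected 0.9 × 43.44 = 39.096; the author offers that and keeps 200.904.

39.10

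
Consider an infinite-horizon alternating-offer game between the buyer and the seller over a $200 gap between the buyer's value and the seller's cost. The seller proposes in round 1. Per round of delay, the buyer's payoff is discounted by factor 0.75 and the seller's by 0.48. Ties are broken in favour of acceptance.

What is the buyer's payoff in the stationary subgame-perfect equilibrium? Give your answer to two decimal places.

Let x be the seller's share when the seller proposes and y be the buyer's share when the buyer proposes.
The buyer accepts iff offered ≥ 0.75·y, so x = 200 − 0.75y. Symmetrically y = 200 − 0.48x.
Substituting: x = 200 − 0.75(200 − 0.48x), giving x(1 − 0.48·0.75) = 200(1 − 0.75).
So x = 200 × 0.25 / 0.64 = 78.125, and the buyer receives 200 − x = 121.875.

121.88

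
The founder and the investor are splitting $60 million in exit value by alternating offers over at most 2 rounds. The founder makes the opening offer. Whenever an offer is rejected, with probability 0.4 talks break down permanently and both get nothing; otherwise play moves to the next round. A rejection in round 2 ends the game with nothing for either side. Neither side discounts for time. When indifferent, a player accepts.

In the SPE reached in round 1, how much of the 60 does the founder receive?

24

By backward induction:
Round 2 (the investor proposes): the founder will accept anything ≥ 0, so the investor offers 0 and keeps 60.
Round 1 (the founder proposes): rejecting gives the investor an expected 0.6 × 60 = 36, so the founder offers 36, keeping 24.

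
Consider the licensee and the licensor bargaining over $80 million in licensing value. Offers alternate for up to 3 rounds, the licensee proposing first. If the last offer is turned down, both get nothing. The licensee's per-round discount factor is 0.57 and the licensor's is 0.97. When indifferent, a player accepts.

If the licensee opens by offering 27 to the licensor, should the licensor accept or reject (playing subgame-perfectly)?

Reject

Round 3 (the licensee proposes): rejection yields 0 for the licensor; the licensee offers 0 and keeps 80.
Round 2 (the licensor proposes): the licensee can get 80 next round, worth 0.57 × 80 = 45.6 now, so the licensor offers 45.6, keeping 34.4.
So by rejecting in round 1, the licensor gets 34.4 next round, worth 0.97 × 34.4 = 33.368 now.
Offer 27 < 33.368, so the licensor rejects.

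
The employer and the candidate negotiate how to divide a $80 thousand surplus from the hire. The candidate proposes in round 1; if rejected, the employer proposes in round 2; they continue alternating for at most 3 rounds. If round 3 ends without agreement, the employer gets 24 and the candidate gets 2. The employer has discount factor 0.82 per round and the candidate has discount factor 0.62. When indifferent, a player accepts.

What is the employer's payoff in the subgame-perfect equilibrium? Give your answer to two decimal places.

Round 3 (the candidate proposes): the employer gets 24 if talks fail, so the candidate offers 24 and keeps 56.
Round 2 (the employer proposes): the candidate can get 56 next round, worth 0.62 × 56 = 34.72 now, so the employer offers 34.72, keeping 45.28.
Round 1 (the candidate proposes): the employer can get 45.28 next round, worth 0.82 × 45.28 = 37.1296 now, so the candidate offers 37.1296, keeping 42.8704.

37.13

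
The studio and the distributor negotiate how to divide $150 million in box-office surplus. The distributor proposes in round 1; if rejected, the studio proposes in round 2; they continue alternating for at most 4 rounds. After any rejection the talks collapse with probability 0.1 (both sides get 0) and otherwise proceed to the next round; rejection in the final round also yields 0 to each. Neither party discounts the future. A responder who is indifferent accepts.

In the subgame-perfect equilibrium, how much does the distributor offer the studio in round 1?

122.85

Round 4 (the studio proposes): the distributor will accept anything ≥ 0, so the studio offers 0 and keeps 150.
Round 3 (the distributor proposes): rejecting gives the studio an expected 0.9 × 150 = 135; the distributor offers that and keeps 15.
Round 2 (the studio proposes): rejecting gives the distributor an expected 0.9 × 15 = 13.5, so the studio offers 13.5, keeping 136.5.
Round 1 (the distributor proposes): rejecting gives the studio an expected 0.9 × 136.5 = 122.85. The distributor offers 122.85 and keeps 150 − 122.85 = 27.15.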